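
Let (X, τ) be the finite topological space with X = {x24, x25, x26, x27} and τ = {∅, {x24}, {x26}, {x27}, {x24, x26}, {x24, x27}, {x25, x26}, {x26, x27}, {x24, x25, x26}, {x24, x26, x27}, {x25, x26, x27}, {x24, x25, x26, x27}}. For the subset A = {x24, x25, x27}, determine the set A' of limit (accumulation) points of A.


A' = ∅

For each x ∈ X, list the open sets U ∈ τ with x ∈ U, then check whether U ∩ (A ∖ {x}) ≠ ∅ for every such U.
  x = x24: open {x24} ∋ x has {x24} ∩ (A ∖ {x24}) = ∅, so x is NOT a limit point.
  x = x25: open {x25, x26} ∋ x has {x25, x26} ∩ (A ∖ {x25}) = ∅, so x is NOT a limit point.
  x = x26: open {x26} ∋ x has {x26} ∩ (A ∖ {x26}) = ∅, so x is NOT a limit point.
  x = x27: open {x27} ∋ x has {x27} ∩ (A ∖ {x27}) = ∅, so x is NOT a limit point.
Collecting: A' = ∅.


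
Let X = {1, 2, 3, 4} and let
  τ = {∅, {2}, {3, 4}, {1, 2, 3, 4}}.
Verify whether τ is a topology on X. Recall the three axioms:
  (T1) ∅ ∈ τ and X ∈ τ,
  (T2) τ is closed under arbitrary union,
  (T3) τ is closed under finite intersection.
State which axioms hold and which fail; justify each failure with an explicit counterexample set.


τ is NOT a topology on X.

Axiom (T1): ∅ ∈ τ? Yes; X ∈ τ? Yes.
Axiom (T2/T3): check pairwise unions and intersections of members of τ.
Counterexample for (T2): {2} ∪ {3, 4} = {2, 3, 4} ∉ τ. Therefore τ is NOT a topology.


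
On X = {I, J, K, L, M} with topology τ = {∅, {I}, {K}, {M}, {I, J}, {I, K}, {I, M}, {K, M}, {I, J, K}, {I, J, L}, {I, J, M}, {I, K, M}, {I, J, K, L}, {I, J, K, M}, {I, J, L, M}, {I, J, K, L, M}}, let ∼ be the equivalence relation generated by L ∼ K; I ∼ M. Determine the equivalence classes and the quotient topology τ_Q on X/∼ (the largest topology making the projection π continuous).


X/∼ = {[I=M], [J], [K=L]}; |τ_Q| = 4.

Equivalence classes: [I=M], [J], [K=L].
Quotient map π: X → X/∼ sends I ↦ [I=M], J ↦ [J], K ↦ [K=L], L ↦ [K=L], M ↦ [I=M].
For each subset V ⊆ X/∼, compute π^{-1}(V) ⊆ X and check whether π^{-1}(V) ∈ τ. V is open in τ_Q iff π^{-1}(V) ∈ τ.
  V = {}: π^{-1}(V) = ∅ ∈ τ ✓.
  V = {[I=M]}: π^{-1}(V) = {I, M} ∈ τ ✓.
  V = {[J]}: π^{-1}(V) = {J} ∉ τ ✗.
  V = {[I=M], [J]}: π^{-1}(V) = {I, J, M} ∈ τ ✓.
  V = {[K=L]}: π^{-1}(V) = {K, L} ∉ τ ✗.
  V = {[I=M], [K=L]}: π^{-1}(V) = {I, K, L, M} ∉ τ ✗.
  V = {[J], [K=L]}: π^{-1}(V) = {J, K, L} ∉ τ ✗.
  V = {[I=M], [J], [K=L]}: π^{-1}(V) = {I, J, K, L, M} ∈ τ ✓.
Open sets in the quotient: τ_Q = {{}, {[I=M]}, {[I=M], [J]}, {[I=M], [J], [K=L]}} (4 elements).


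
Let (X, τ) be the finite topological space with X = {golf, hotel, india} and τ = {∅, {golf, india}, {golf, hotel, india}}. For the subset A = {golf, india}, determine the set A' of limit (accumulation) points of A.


A' = {golf, hotel, india}

For each x ∈ X, list the open sets U ∈ τ with x ∈ U, then check whether U ∩ (A ∖ {x}) ≠ ∅ for every such U.
  x = golf: opens ∋ x are {golf, india}, {golf, hotel, india}; each meets A ∖ {golf}, so x IS a limit point.
  x = hotel: opens ∋ x are {golf, hotel, india}; each meets A ∖ {hotel}, so x IS a limit point.
  x = india: opens ∋ x are {golf, india}, {golf, hotel, india}; each meets A ∖ {india}, so x IS a limit point.
Collecting: A' = {golf, hotel, india}.


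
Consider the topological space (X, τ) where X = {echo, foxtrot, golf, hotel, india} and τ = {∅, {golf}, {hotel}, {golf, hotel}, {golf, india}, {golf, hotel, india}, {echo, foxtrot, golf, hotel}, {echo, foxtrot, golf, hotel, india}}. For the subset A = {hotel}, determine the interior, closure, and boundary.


int(A) = {hotel}, cl(A) = {echo, foxtrot, hotel}, ∂A = {echo, foxtrot}.

Closed sets in (X, τ) are complements of opens:
  closed(X, τ) = {∅, {india}, {echo, foxtrot}, {echo, foxtrot, hotel}, {echo, foxtrot, india}, {echo, foxtrot, golf, india}, {echo, foxtrot, hotel, india}, {echo, foxtrot, golf, hotel, india}}.
int(A) = ⋃ {U ∈ τ : U ⊆ A}. Opens contained in A: ∅, {hotel}.
Taking the union of these: int(A) = {hotel}.
cl(A) = ⋂ {C closed : A ⊆ C}. Closed sets containing A: {echo, foxtrot, hotel}, {echo, foxtrot, hotel, india}, {echo, foxtrot, golf, hotel, india}.
Intersecting these: cl(A) = {echo, foxtrot, hotel}.
∂A = cl(A) ∖ int(A) = {echo, foxtrot, hotel} ∖ {hotel} = {echo, foxtrot}.


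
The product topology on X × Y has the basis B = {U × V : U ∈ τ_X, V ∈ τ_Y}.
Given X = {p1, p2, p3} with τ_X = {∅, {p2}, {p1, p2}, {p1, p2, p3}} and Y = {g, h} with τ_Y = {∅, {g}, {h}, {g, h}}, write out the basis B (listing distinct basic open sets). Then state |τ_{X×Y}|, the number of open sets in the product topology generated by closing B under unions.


Basis B = {∅ × ∅, {p2} × {g}, {p2} × {h}, {p1, p2} × {g}, {p1, p2} × {h}, {p2} × {g, h}, {p1, p2, p3} × {g}, {p1, p2, p3} × {h}, {p1, p2} × {g, h}, {p1, p2, p3} × {g, h}}; |τ_{X×Y}| = 16.

Enumerate products U × V with U ∈ τ_X, V ∈ τ_Y (deduplicated):
  ∅ × ∅ = {} (∅)
  {p2} × {g} = {(p2,g)}
  {p2} × {h} = {(p2,h)}
  {p1, p2} × {g} = {(p1,g), (p2,g)}
  {p1, p2} × {h} = {(p1,h), (p2,h)}
  {p2} × {g, h} = {(p2,g), (p2,h)}
  {p1, p2, p3} × {g} = {(p1,g), (p2,g), (p3,g)}
  {p1, p2, p3} × {h} = {(p1,h), (p2,h), (p3,h)}
  {p1, p2} × {g, h} = {(p1,g), (p1,h), (p2,g), (p2,h)}
  {p1, p2, p3} × {g, h} = {(p1,g), (p1,h), (p2,g), (p2,h), (p3,g), (p3,h)}
These 10 distinct sets form the basis B.
Close under arbitrary unions to get τ_{X×Y}; counting gives |τ_{X×Y}| = 16.


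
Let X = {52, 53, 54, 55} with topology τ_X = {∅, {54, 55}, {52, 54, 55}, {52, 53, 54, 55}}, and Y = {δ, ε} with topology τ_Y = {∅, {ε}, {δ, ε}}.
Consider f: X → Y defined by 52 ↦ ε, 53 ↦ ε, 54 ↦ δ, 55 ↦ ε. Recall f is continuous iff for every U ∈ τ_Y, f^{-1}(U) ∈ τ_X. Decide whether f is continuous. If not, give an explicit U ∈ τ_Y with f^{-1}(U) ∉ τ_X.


f is NOT continuous.

Compute f^{-1}(U) for each U ∈ τ_Y:
  U = ∅: f^{-1}(U) = ∅ ∈ τ_X ✓.
  U = {ε}: f^{-1}(U) = {52, 53, 55} ∉ τ_X ✗.
  U = {δ, ε}: f^{-1}(U) = {52, 53, 54, 55} ∈ τ_X ✓.
Found U = {ε} with f^{-1}(U) = {52, 53, 55} not in τ_X. Therefore f is NOT continuous.


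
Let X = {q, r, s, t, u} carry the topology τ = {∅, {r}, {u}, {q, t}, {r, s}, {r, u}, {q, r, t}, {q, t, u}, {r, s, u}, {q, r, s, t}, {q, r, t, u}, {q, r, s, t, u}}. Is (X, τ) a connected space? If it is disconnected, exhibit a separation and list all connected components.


(X, τ) is disconnected; components = [{u}, {q, t}, {r, s}].

Find clopen sets (U ∈ τ with X ∖ U ∈ τ):
  U = ∅, X ∖ U = {q, r, s, t, u} — both open, so U is clopen.
  U = {u}, X ∖ U = {q, r, s, t} — both open, so U is clopen.
  U = {q, t}, X ∖ U = {r, s, u} — both open, so U is clopen.
  U = {r, s}, X ∖ U = {q, t, u} — both open, so U is clopen.
  U = {q, t, u}, X ∖ U = {r, s} — both open, so U is clopen.
  U = {r, s, u}, X ∖ U = {q, t} — both open, so U is clopen.
  U = {q, r, s, t}, X ∖ U = {u} — both open, so U is clopen.
  U = {q, r, s, t, u}, X ∖ U = ∅ — both open, so U is clopen.
Nontrivial clopen(s) exist: e.g. {u}. So (X, τ) is disconnected.
Compute connected components by grouping points that agree on all clopens:
  component: {u}
  component: {q, t}
  component: {r, s}


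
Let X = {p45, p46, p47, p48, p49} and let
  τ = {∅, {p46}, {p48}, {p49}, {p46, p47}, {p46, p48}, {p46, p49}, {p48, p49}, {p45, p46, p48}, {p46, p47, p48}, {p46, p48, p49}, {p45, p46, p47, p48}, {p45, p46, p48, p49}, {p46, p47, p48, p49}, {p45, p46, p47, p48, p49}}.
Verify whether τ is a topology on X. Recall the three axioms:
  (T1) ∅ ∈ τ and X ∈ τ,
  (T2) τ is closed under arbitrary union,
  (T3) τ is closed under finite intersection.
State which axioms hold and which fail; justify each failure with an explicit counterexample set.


τ is NOT a topology on X.

Axiom (T1): ∅ ∈ τ? Yes; X ∈ τ? Yes.
Axiom (T2/T3): check pairwise unions and intersections of members of τ.
Counterexample for (T2): {p49} ∪ {p46, p47} = {p46, p47, p49} ∉ τ. Therefore τ is NOT a topology.


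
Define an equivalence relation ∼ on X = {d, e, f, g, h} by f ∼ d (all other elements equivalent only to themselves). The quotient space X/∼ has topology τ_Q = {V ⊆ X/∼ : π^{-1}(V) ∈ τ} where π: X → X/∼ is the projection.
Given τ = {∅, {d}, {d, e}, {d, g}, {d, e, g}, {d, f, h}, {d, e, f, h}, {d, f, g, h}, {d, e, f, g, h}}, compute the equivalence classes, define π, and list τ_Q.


X/∼ = {[d=f], [e], [g], [h]}; |τ_Q| = 5.

Equivalence classes: [d=f], [e], [g], [h].
Quotient map π: X → X/∼ sends d ↦ [d=f], e ↦ [e], f ↦ [d=f], g ↦ [g], h ↦ [h].
For each subset V ⊆ X/∼, compute π^{-1}(V) ⊆ X and check whether π^{-1}(V) ∈ τ. V is open in τ_Q iff π^{-1}(V) ∈ τ.
  V = {}: π^{-1}(V) = ∅ ∈ τ ✓.
  V = {[d=f]}: π^{-1}(V) = {d, f} ∉ τ ✗.
  V = {[e]}: π^{-1}(V) = {e} ∉ τ ✗.
  V = {[d=f], [e]}: π^{-1}(V) = {d, e, f} ∉ τ ✗.
  V = {[g]}: π^{-1}(V) = {g} ∉ τ ✗.
  V = {[d=f], [g]}: π^{-1}(V) = {d, f, g} ∉ τ ✗.
  V = {[e], [g]}: π^{-1}(V) = {e, g} ∉ τ ✗.
  V = {[d=f], [e], [g]}: π^{-1}(V) = {d, e, f, g} ∉ τ ✗.
  V = {[h]}: π^{-1}(V) = {h} ∉ τ ✗.
  V = {[d=f], [h]}: π^{-1}(V) = {d, f, h} ∈ τ ✓.
  V = {[e], [h]}: π^{-1}(V) = {e, h} ∉ τ ✗.
  V = {[d=f], [e], [h]}: π^{-1}(V) = {d, e, f, h} ∈ τ ✓.
  V = {[g], [h]}: π^{-1}(V) = {g, h} ∉ τ ✗.
  V = {[d=f], [g], [h]}: π^{-1}(V) = {d, f, g, h} ∈ τ ✓.
  V = {[e], [g], [h]}: π^{-1}(V) = {e, g, h} ∉ τ ✗.
  V = {[d=f], [e], [g], [h]}: π^{-1}(V) = {d, e, f, g, h} ∈ τ ✓.
Open sets in the quotient: τ_Q = {{}, {[d=f], [h]}, {[d=f], [e], [h]}, {[d=f], [g], [h]}, {[d=f], [e], [g], [h]}} (5 elements).


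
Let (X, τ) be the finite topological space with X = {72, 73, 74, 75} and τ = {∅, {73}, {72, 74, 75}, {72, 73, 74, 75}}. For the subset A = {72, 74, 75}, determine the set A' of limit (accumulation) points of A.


A' = {72, 74, 75}

For each x ∈ X, list the open sets U ∈ τ with x ∈ U, then check whether U ∩ (A ∖ {x}) ≠ ∅ for every such U.
  x = 72: opens ∋ x are {72, 74, 75}, {72, 73, 74, 75}; each meets A ∖ {72}, so x IS a limit point.
  x = 73: open {73} ∋ x has {73} ∩ (A ∖ {73}) = ∅, so x is NOT a limit point.
  x = 74: opens ∋ x are {72, 74, 75}, {72, 73, 74, 75}; each meets A ∖ {74}, so x IS a limit point.
  x = 75: opens ∋ x are {72, 74, 75}, {72, 73, 74, 75}; each meets A ∖ {75}, so x IS a limit point.
Collecting: A' = {72, 74, 75}.


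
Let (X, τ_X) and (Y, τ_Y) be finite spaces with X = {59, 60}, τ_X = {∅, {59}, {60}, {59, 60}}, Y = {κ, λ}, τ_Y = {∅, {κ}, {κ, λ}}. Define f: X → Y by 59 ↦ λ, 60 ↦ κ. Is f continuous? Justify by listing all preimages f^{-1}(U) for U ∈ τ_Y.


f IS continuous.

Compute f^{-1}(U) for each U ∈ τ_Y:
  U = ∅: f^{-1}(U) = ∅ ∈ τ_X ✓.
  U = {κ}: f^{-1}(U) = {60} ∈ τ_X ✓.
  U = {κ, λ}: f^{-1}(U) = {59, 60} ∈ τ_X ✓.
Every preimage lies in τ_X, so f IS continuous.


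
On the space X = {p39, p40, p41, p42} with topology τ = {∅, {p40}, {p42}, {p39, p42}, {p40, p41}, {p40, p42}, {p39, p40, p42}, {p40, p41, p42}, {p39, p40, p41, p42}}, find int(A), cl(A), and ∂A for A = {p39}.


int(A) = ∅, cl(A) = {p39}, ∂A = {p39}.

Closed sets in (X, τ) are complements of opens:
  closed(X, τ) = {∅, {p39}, {p41}, {p39, p41}, {p39, p42}, {p40, p41}, {p39, p40, p41}, {p39, p41, p42}, {p39, p40, p41, p42}}.
int(A) = ⋃ {U ∈ τ : U ⊆ A}. Opens contained in A: ∅.
Taking the union of these: int(A) = ∅.
cl(A) = ⋂ {C closed : A ⊆ C}. Closed sets containing A: {p39}, {p39, p41}, {p39, p42}, {p39, p40, p41}, {p39, p41, p42}, {p39, p40, p41, p42}.
Intersecting these: cl(A) = {p39}.
∂A = cl(A) ∖ int(A) = {p39} ∖ ∅ = {p39}.


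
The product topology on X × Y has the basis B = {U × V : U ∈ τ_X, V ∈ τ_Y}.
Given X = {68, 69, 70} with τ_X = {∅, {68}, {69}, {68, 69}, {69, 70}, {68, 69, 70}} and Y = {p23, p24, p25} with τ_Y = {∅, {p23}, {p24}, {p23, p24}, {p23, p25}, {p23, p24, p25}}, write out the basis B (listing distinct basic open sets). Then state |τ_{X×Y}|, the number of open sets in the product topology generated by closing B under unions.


Basis B = {∅ × ∅, {68} × {p23}, {68} × {p24}, {69} × {p23}, {69} × {p24}, {68} × {p23, p24}, {68} × {p23, p25}, {68, 69} × {p23}, {68, 69} × {p24}, {69} × {p23, p24}, {69} × {p23, p25}, {69, 70} × {p23}, {69, 70} × {p24}, {68} × {p23, p24, p25}, {68, 69, 70} × {p23}, {68, 69, 70} × {p24}, {69} × {p23, p24, p25}, {68, 69} × {p23, p24}, {68, 69} × {p23, p25}, {69, 70} × {p23, p24}, {69, 70} × {p23, p25}, {68, 69} × {p23, p24, p25}, {68, 69, 70} × {p23, p24}, {68, 69, 70} × {p23, p25}, {69, 70} × {p23, p24, p25}, {68, 69, 70} × {p23, p24, p25}}; |τ_{X×Y}| = 108.

Enumerate products U × V with U ∈ τ_X, V ∈ τ_Y (deduplicated):
  ∅ × ∅ = {} (∅)
  {68} × {p23} = {(68,p23)}
  {68} × {p24} = {(68,p24)}
  {69} × {p23} = {(69,p23)}
  {69} × {p24} = {(69,p24)}
  {68} × {p23, p24} = {(68,p23), (68,p24)}
  {68} × {p23, p25} = {(68,p23), (68,p25)}
  {68, 69} × {p23} = {(68,p23), (69,p23)}
  {68, 69} × {p24} = {(68,p24), (69,p24)}
  {69} × {p23, p24} = {(69,p23), (69,p24)}
  {69} × {p23, p25} = {(69,p23), (69,p25)}
  {69, 70} × {p23} = {(69,p23), (70,p23)}
  {69, 70} × {p24} = {(69,p24), (70,p24)}
  {68} × {p23, p24, p25} = {(68,p23), (68,p24), (68,p25)}
  {68, 69, 70} × {p23} = {(68,p23), (69,p23), (70,p23)}
  {68, 69, 70} × {p24} = {(68,p24), (69,p24), (70,p24)}
  {69} × {p23, p24, p25} = {(69,p23), (69,p24), (69,p25)}
  {68, 69} × {p23, p24} = {(68,p23), (68,p24), (69,p23), (69,p24)}
  {68, 69} × {p23, p25} = {(68,p23), (68,p25), (69,p23), (69,p25)}
  {69, 70} × {p23, p24} = {(69,p23), (69,p24), (70,p23), (70,p24)}
  {69, 70} × {p23, p25} = {(69,p23), (69,p25), (70,p23), (70,p25)}
  {68, 69} × {p23, p24, p25} = {(68,p23), (68,p24), (68,p25), (69,p23), (69,p24), (69,p25)}
  {68, 69, 70} × {p23, p24} = {(68,p23), (68,p24), (69,p23), (69,p24), (70,p23), (70,p24)}
  {68, 69, 70} × {p23, p25} = {(68,p23), (68,p25), (69,p23), (69,p25), (70,p23), (70,p25)}
  {69, 70} × {p23, p24, p25} = {(69,p23), (69,p24), (69,p25), (70,p23), (70,p24), (70,p25)}
  {68, 69, 70} × {p23, p24, p25} = {(68,p23), (68,p24), (68,p25), (69,p23), (69,p24), (69,p25), (70,p23), (70,p24), (70,p25)}
These 26 distinct sets form the basis B.
Close under arbitrary unions to get τ_{X×Y}; counting gives |τ_{X×Y}| = 108.


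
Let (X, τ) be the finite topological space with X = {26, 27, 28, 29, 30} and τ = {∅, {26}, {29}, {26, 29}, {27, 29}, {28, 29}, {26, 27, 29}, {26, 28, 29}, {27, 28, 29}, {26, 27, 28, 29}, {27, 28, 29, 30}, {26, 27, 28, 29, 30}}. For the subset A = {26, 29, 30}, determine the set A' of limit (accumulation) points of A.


A' = {27, 28, 30}

For each x ∈ X, list the open sets U ∈ τ with x ∈ U, then check whether U ∩ (A ∖ {x}) ≠ ∅ for every such U.
  x = 26: open {26} ∋ x has {26} ∩ (A ∖ {26}) = ∅, so x is NOT a limit point.
  x = 27: opens ∋ x are {27, 29}, {26, 27, 29}, {27, 28, 29}, {26, 27, 28, 29}, {27, 28, 29, 30}, {26, 27, 28, 29, 30}; each meets A ∖ {27}, so x IS a limit point.
  x = 28: opens ∋ x are {28, 29}, {26, 28, 29}, {27, 28, 29}, {26, 27, 28, 29}, {27, 28, 29, 30}, {26, 27, 28, 29, 30}; each meets A ∖ {28}, so x IS a limit point.
  x = 29: open {29} ∋ x has {29} ∩ (A ∖ {29}) = ∅, so x is NOT a limit point.
  x = 30: opens ∋ x are {27, 28, 29, 30}, {26, 27, 28, 29, 30}; each meets A ∖ {30}, so x IS a limit point.
Collecting: A' = {27, 28, 30}.


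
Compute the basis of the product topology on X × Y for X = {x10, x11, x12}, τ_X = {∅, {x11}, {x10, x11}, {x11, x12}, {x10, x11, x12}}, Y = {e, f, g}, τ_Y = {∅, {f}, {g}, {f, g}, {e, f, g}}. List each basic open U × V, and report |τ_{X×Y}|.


Basis B = {∅ × ∅, {x11} × {f}, {x11} × {g}, {x10, x11} × {f}, {x10, x11} × {g}, {x11} × {f, g}, {x11, x12} × {f}, {x11, x12} × {g}, {x10, x11, x12} × {f}, {x10, x11, x12} × {g}, {x11} × {e, f, g}, {x10, x11} × {f, g}, {x11, x12} × {f, g}, {x10, x11} × {e, f, g}, {x10, x11, x12} × {f, g}, {x11, x12} × {e, f, g}, {x10, x11, x12} × {e, f, g}}; |τ_{X×Y}| = 50.

Enumerate products U × V with U ∈ τ_X, V ∈ τ_Y (deduplicated):
  ∅ × ∅ = {} (∅)
  {x11} × {f} = {(x11,f)}
  {x11} × {g} = {(x11,g)}
  {x10, x11} × {f} = {(x10,f), (x11,f)}
  {x10, x11} × {g} = {(x10,g), (x11,g)}
  {x11} × {f, g} = {(x11,f), (x11,g)}
  {x11, x12} × {f} = {(x11,f), (x12,f)}
  {x11, x12} × {g} = {(x11,g), (x12,g)}
  {x10, x11, x12} × {f} = {(x10,f), (x11,f), (x12,f)}
  {x10, x11, x12} × {g} = {(x10,g), (x11,g), (x12,g)}
  {x11} × {e, f, g} = {(x11,e), (x11,f), (x11,g)}
  {x10, x11} × {f, g} = {(x10,f), (x10,g), (x11,f), (x11,g)}
  {x11, x12} × {f, g} = {(x11,f), (x11,g), (x12,f), (x12,g)}
  {x10, x11} × {e, f, g} = {(x10,e), (x10,f), (x10,g), (x11,e), (x11,f), (x11,g)}
  {x10, x11, x12} × {f, g} = {(x10,f), (x10,g), (x11,f), (x11,g), (x12,f), (x12,g)}
  {x11, x12} × {e, f, g} = {(x11,e), (x11,f), (x11,g), (x12,e), (x12,f), (x12,g)}
  {x10, x11, x12} × {e, f, g} = {(x10,e), (x10,f), (x10,g), (x11,e), (x11,f), (x11,g), (x12,e), (x12,f), (x12,g)}
These 17 distinct sets form the basis B.
Close under arbitrary unions to get τ_{X×Y}; counting gives |τ_{X×Y}| = 50.


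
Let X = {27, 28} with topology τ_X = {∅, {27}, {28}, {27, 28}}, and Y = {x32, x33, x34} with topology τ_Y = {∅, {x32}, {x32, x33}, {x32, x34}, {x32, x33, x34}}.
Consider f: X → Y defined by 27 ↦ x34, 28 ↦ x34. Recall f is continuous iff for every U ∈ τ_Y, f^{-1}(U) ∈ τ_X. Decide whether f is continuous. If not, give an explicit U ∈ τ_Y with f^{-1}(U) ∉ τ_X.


f IS continuous.

Compute f^{-1}(U) for each U ∈ τ_Y:
  U = ∅: f^{-1}(U) = ∅ ∈ τ_X ✓.
  U = {x32}: f^{-1}(U) = ∅ ∈ τ_X ✓.
  U = {x32, x33}: f^{-1}(U) = ∅ ∈ τ_X ✓.
  U = {x32, x34}: f^{-1}(U) = {27, 28} ∈ τ_X ✓.
  U = {x32, x33, x34}: f^{-1}(U) = {27, 28} ∈ τ_X ✓.
Every preimage lies in τ_X, so f IS continuous.


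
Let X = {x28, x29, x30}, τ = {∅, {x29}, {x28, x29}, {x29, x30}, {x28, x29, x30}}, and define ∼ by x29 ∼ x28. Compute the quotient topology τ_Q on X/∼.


X/∼ = {[x28=x29], [x30]}; |τ_Q| = 3.

Equivalence classes: [x28=x29], [x30].
Quotient map π: X → X/∼ sends x28 ↦ [x28=x29], x29 ↦ [x28=x29], x30 ↦ [x30].
For each subset V ⊆ X/∼, compute π^{-1}(V) ⊆ X and check whether π^{-1}(V) ∈ τ. V is open in τ_Q iff π^{-1}(V) ∈ τ.
  V = {}: π^{-1}(V) = ∅ ∈ τ ✓.
  V = {[x28=x29]}: π^{-1}(V) = {x28, x29} ∈ τ ✓.
  V = {[x30]}: π^{-1}(V) = {x30} ∉ τ ✗.
  V = {[x28=x29], [x30]}: π^{-1}(V) = {x28, x29, x30} ∈ τ ✓.
Open sets in the quotient: τ_Q = {{}, {[x28=x29]}, {[x28=x29], [x30]}} (3 elements).


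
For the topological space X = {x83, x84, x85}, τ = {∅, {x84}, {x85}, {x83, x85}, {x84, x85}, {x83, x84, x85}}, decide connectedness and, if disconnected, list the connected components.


(X, τ) is disconnected; components = [{x84}, {x83, x85}].

Find clopen sets (U ∈ τ with X ∖ U ∈ τ):
  U = ∅, X ∖ U = {x83, x84, x85} — both open, so U is clopen.
  U = {x84}, X ∖ U = {x83, x85} — both open, so U is clopen.
  U = {x83, x85}, X ∖ U = {x84} — both open, so U is clopen.
  U = {x83, x84, x85}, X ∖ U = ∅ — both open, so U is clopen.
Nontrivial clopen(s) exist: e.g. {x83, x85}. So (X, τ) is disconnected.
Compute connected components by grouping points that agree on all clopens:
  component: {x84}
  component: {x83, x85}


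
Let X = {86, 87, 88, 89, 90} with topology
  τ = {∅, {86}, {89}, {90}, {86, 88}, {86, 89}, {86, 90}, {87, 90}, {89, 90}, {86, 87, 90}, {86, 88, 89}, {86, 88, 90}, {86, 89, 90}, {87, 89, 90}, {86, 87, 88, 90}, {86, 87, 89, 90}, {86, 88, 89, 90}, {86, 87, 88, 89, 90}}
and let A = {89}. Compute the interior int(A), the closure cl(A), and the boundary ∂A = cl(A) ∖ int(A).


int(A) = {89}, cl(A) = {89}, ∂A = ∅.

Closed sets in (X, τ) are complements of opens:
  closed(X, τ) = {∅, {87}, {88}, {89}, {86, 88}, {87, 88}, {87, 89}, {87, 90}, {88, 89}, {86, 87, 88}, {86, 88, 89}, {87, 88, 89}, {87, 88, 90}, {87, 89, 90}, {86, 87, 88, 89}, {86, 87, 88, 90}, {87, 88, 89, 90}, {86, 87, 88, 89, 90}}.
int(A) = ⋃ {U ∈ τ : U ⊆ A}. Opens contained in A: ∅, {89}.
Taking the union of these: int(A) = {89}.
cl(A) = ⋂ {C closed : A ⊆ C}. Closed sets containing A: {89}, {87, 89}, {88, 89}, {86, 88, 89}, {87, 88, 89}, {87, 89, 90}, {86, 87, 88, 89}, {87, 88, 89, 90}, {86, 87, 88, 89, 90}.
Intersecting these: cl(A) = {89}.
∂A = cl(A) ∖ int(A) = {89} ∖ {89} = ∅.


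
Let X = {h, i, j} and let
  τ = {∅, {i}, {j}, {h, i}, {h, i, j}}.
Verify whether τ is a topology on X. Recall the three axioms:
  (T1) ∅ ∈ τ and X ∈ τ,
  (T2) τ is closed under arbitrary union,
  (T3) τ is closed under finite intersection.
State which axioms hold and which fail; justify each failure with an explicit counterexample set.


τ is NOT a topology on X.

Axiom (T1): ∅ ∈ τ? Yes; X ∈ τ? Yes.
Axiom (T2/T3): check pairwise unions and intersections of members of τ.
Counterexample for (T2): {i} ∪ {j} = {i, j} ∉ τ. Therefore τ is NOT a topology.


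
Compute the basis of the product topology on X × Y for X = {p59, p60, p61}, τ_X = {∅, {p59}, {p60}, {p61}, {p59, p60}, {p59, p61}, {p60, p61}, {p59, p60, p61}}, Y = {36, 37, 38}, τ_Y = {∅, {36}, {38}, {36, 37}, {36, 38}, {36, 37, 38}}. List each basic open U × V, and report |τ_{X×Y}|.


Basis B = {∅ × ∅, {p59} × {36}, {p59} × {38}, {p60} × {36}, {p60} × {38}, {p61} × {36}, {p61} × {38}, {p59} × {36, 37}, {p59} × {36, 38}, {p59, p60} × {36}, {p59, p61} × {36}, {p59, p60} × {38}, {p59, p61} × {38}, {p60} × {36, 37}, {p60} × {36, 38}, {p60, p61} × {36}, {p60, p61} × {38}, {p61} × {36, 37}, {p61} × {36, 38}, {p59} × {36, 37, 38}, {p59, p60, p61} × {36}, {p59, p60, p61} × {38}, {p60} × {36, 37, 38}, {p61} × {36, 37, 38}, {p59, p60} × {36, 37}, {p59, p61} × {36, 37}, {p59, p60} × {36, 38}, {p59, p61} × {36, 38}, {p60, p61} × {36, 37}, {p60, p61} × {36, 38}, {p59, p60} × {36, 37, 38}, {p59, p61} × {36, 37, 38}, {p59, p60, p61} × {36, 37}, {p59, p60, p61} × {36, 38}, {p60, p61} × {36, 37, 38}, {p59, p60, p61} × {36, 37, 38}}; |τ_{X×Y}| = 216.

Enumerate products U × V with U ∈ τ_X, V ∈ τ_Y (deduplicated):
  ∅ × ∅ = {} (∅)
  {p59} × {36} = {(p59,36)}
  {p59} × {38} = {(p59,38)}
  {p60} × {36} = {(p60,36)}
  {p60} × {38} = {(p60,38)}
  {p61} × {36} = {(p61,36)}
  {p61} × {38} = {(p61,38)}
  {p59} × {36, 37} = {(p59,36), (p59,37)}
  {p59} × {36, 38} = {(p59,36), (p59,38)}
  {p59, p60} × {36} = {(p59,36), (p60,36)}
  {p59, p61} × {36} = {(p59,36), (p61,36)}
  {p59, p60} × {38} = {(p59,38), (p60,38)}
  {p59, p61} × {38} = {(p59,38), (p61,38)}
  {p60} × {36, 37} = {(p60,36), (p60,37)}
  {p60} × {36, 38} = {(p60,36), (p60,38)}
  {p60, p61} × {36} = {(p60,36), (p61,36)}
  {p60, p61} × {38} = {(p60,38), (p61,38)}
  {p61} × {36, 37} = {(p61,36), (p61,37)}
  {p61} × {36, 38} = {(p61,36), (p61,38)}
  {p59} × {36, 37, 38} = {(p59,36), (p59,37), (p59,38)}
  {p59, p60, p61} × {36} = {(p59,36), (p60,36), (p61,36)}
  {p59, p60, p61} × {38} = {(p59,38), (p60,38), (p61,38)}
  {p60} × {36, 37, 38} = {(p60,36), (p60,37), (p60,38)}
  {p61} × {36, 37, 38} = {(p61,36), (p61,37), (p61,38)}
  {p59, p60} × {36, 37} = {(p59,36), (p59,37), (p60,36), (p60,37)}
  {p59, p61} × {36, 37} = {(p59,36), (p59,37), (p61,36), (p61,37)}
  {p59, p60} × {36, 38} = {(p59,36), (p59,38), (p60,36), (p60,38)}
  {p59, p61} × {36, 38} = {(p59,36), (p59,38), (p61,36), (p61,38)}
  {p60, p61} × {36, 37} = {(p60,36), (p60,37), (p61,36), (p61,37)}
  {p60, p61} × {36, 38} = {(p60,36), (p60,38), (p61,36), (p61,38)}
  {p59, p60} × {36, 37, 38} = {(p59,36), (p59,37), (p59,38), (p60,36), (p60,37), (p60,38)}
  {p59, p61} × {36, 37, 38} = {(p59,36), (p59,37), (p59,38), (p61,36), (p61,37), (p61,38)}
  {p59, p60, p61} × {36, 37} = {(p59,36), (p59,37), (p60,36), (p60,37), (p61,36), (p61,37)}
  {p59, p60, p61} × {36, 38} = {(p59,36), (p59,38), (p60,36), (p60,38), (p61,36), (p61,38)}
  {p60, p61} × {36, 37, 38} = {(p60,36), (p60,37), (p60,38), (p61,36), (p61,37), (p61,38)}
  {p59, p60, p61} × {36, 37, 38} = {(p59,36), (p59,37), (p59,38), (p60,36), (p60,37), (p60,38), (p61,36), (p61,37), (p61,38)}
These 36 distinct sets form the basis B.
Close under arbitrary unions to get τ_{X×Y}; counting gives |τ_{X×Y}| = 216.


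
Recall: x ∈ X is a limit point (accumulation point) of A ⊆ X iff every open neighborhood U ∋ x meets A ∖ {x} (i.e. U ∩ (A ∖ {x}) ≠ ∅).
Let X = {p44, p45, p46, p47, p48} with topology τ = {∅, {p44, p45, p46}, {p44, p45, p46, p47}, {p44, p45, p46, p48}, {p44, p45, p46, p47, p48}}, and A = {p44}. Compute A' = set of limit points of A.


A' = {p45, p46, p47, p48}

For each x ∈ X, list the open sets U ∈ τ with x ∈ U, then check whether U ∩ (A ∖ {x}) ≠ ∅ for every such U.
  x = p44: open {p44, p45, p46} ∋ x has {p44, p45, p46} ∩ (A ∖ {p44}) = ∅, so x is NOT a limit point.
  x = p45: opens ∋ x are {p44, p45, p46}, {p44, p45, p46, p47}, {p44, p45, p46, p48}, {p44, p45, p46, p47, p48}; each meets A ∖ {p45}, so x IS a limit point.
  x = p46: opens ∋ x are {p44, p45, p46}, {p44, p45, p46, p47}, {p44, p45, p46, p48}, {p44, p45, p46, p47, p48}; each meets A ∖ {p46}, so x IS a limit point.
  x = p47: opens ∋ x are {p44, p45, p46, p47}, {p44, p45, p46, p47, p48}; each meets A ∖ {p47}, so x IS a limit point.
  x = p48: opens ∋ x are {p44, p45, p46, p48}, {p44, p45, p46, p47, p48}; each meets A ∖ {p48}, so x IS a limit point.
Collecting: A' = {p45, p46, p47, p48}.


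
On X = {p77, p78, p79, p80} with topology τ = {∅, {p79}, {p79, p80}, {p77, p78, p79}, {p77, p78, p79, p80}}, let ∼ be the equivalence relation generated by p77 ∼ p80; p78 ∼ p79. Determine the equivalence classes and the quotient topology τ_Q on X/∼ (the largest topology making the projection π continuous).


X/∼ = {[p77=p80], [p78=p79]}; |τ_Q| = 2.

Equivalence classes: [p77=p80], [p78=p79].
Quotient map π: X → X/∼ sends p77 ↦ [p77=p80], p78 ↦ [p78=p79], p79 ↦ [p78=p79], p80 ↦ [p77=p80].
For each subset V ⊆ X/∼, compute π^{-1}(V) ⊆ X and check whether π^{-1}(V) ∈ τ. V is open in τ_Q iff π^{-1}(V) ∈ τ.
  V = {}: π^{-1}(V) = ∅ ∈ τ ✓.
  V = {[p77=p80]}: π^{-1}(V) = {p77, p80} ∉ τ ✗.
  V = {[p78=p79]}: π^{-1}(V) = {p78, p79} ∉ τ ✗.
  V = {[p77=p80], [p78=p79]}: π^{-1}(V) = {p77, p78, p79, p80} ∈ τ ✓.
Open sets in the quotient: τ_Q = {{}, {[p77=p80], [p78=p79]}} (2 elements).


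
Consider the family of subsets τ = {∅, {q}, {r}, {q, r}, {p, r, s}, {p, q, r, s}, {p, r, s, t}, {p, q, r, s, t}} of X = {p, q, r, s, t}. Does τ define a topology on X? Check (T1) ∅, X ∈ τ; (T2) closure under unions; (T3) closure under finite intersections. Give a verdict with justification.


τ IS a topology on X.

Axiom (T1): ∅ ∈ τ? Yes; X ∈ τ? Yes.
Axiom (T2/T3): check pairwise unions and intersections of members of τ.
All pairwise intersections and unions checked — each lies in τ. Therefore τ satisfies (T1), (T2), (T3): it IS a topology on X.


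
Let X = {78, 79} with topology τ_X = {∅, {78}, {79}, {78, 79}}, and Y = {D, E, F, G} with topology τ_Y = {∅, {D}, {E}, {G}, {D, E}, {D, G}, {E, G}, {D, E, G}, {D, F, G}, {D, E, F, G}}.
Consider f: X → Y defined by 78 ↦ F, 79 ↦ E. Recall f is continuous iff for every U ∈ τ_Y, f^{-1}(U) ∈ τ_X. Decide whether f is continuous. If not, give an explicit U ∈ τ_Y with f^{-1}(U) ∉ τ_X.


f IS continuous.

Compute f^{-1}(U) for each U ∈ τ_Y:
  U = ∅: f^{-1}(U) = ∅ ∈ τ_X ✓.
  U = {D}: f^{-1}(U) = ∅ ∈ τ_X ✓.
  U = {E}: f^{-1}(U) = {79} ∈ τ_X ✓.
  U = {G}: f^{-1}(U) = ∅ ∈ τ_X ✓.
  U = {D, E}: f^{-1}(U) = {79} ∈ τ_X ✓.
  U = {D, G}: f^{-1}(U) = ∅ ∈ τ_X ✓.
  U = {E, G}: f^{-1}(U) = {79} ∈ τ_X ✓.
  U = {D, E, G}: f^{-1}(U) = {79} ∈ τ_X ✓.
  U = {D, F, G}: f^{-1}(U) = {78} ∈ τ_X ✓.
  U = {D, E, F, G}: f^{-1}(U) = {78, 79} ∈ τ_X ✓.
Every preimage lies in τ_X, so f IS continuous.


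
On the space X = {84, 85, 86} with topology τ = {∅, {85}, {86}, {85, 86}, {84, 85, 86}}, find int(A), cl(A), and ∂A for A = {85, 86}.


int(A) = {85, 86}, cl(A) = {84, 85, 86}, ∂A = {84}.

Closed sets in (X, τ) are complements of opens:
  closed(X, τ) = {∅, {84}, {84, 85}, {84, 86}, {84, 85, 86}}.
int(A) = ⋃ {U ∈ τ : U ⊆ A}. Opens contained in A: ∅, {85}, {86}, {85, 86}.
Taking the union of these: int(A) = {85, 86}.
cl(A) = ⋂ {C closed : A ⊆ C}. Closed sets containing A: {84, 85, 86}.
Intersecting these: cl(A) = {84, 85, 86}.
∂A = cl(A) ∖ int(A) = {84, 85, 86} ∖ {85, 86} = {84}.


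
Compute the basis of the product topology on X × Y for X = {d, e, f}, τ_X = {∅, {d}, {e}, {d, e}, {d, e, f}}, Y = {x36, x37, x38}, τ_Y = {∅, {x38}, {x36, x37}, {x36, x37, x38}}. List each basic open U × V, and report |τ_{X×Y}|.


Basis B = {∅ × ∅, {d} × {x38}, {e} × {x38}, {d} × {x36, x37}, {d, e} × {x38}, {e} × {x36, x37}, {d} × {x36, x37, x38}, {d, e, f} × {x38}, {e} × {x36, x37, x38}, {d, e} × {x36, x37}, {d, e} × {x36, x37, x38}, {d, e, f} × {x36, x37}, {d, e, f} × {x36, x37, x38}}; |τ_{X×Y}| = 25.

Enumerate products U × V with U ∈ τ_X, V ∈ τ_Y (deduplicated):
  ∅ × ∅ = {} (∅)
  {d} × {x38} = {(d,x38)}
  {e} × {x38} = {(e,x38)}
  {d} × {x36, x37} = {(d,x36), (d,x37)}
  {d, e} × {x38} = {(d,x38), (e,x38)}
  {e} × {x36, x37} = {(e,x36), (e,x37)}
  {d} × {x36, x37, x38} = {(d,x36), (d,x37), (d,x38)}
  {d, e, f} × {x38} = {(d,x38), (e,x38), (f,x38)}
  {e} × {x36, x37, x38} = {(e,x36), (e,x37), (e,x38)}
  {d, e} × {x36, x37} = {(d,x36), (d,x37), (e,x36), (e,x37)}
  {d, e} × {x36, x37, x38} = {(d,x36), (d,x37), (d,x38), (e,x36), (e,x37), (e,x38)}
  {d, e, f} × {x36, x37} = {(d,x36), (d,x37), (e,x36), (e,x37), (f,x36), (f,x37)}
  {d, e, f} × {x36, x37, x38} = {(d,x36), (d,x37), (d,x38), (e,x36), (e,x37), (e,x38), (f,x36), (f,x37), (f,x38)}
These 13 distinct sets form the basis B.
Close under arbitrary unions to get τ_{X×Y}; counting gives |τ_{X×Y}| = 25.


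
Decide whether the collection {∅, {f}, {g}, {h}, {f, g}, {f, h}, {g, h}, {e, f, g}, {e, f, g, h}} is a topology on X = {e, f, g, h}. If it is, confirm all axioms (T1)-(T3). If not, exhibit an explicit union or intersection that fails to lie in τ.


τ is NOT a topology on X.

Axiom (T1): ∅ ∈ τ? Yes; X ∈ τ? Yes.
Axiom (T2/T3): check pairwise unions and intersections of members of τ.
Counterexample for (T2): {f} ∪ {g, h} = {f, g, h} ∉ τ. Therefore τ is NOT a topology.


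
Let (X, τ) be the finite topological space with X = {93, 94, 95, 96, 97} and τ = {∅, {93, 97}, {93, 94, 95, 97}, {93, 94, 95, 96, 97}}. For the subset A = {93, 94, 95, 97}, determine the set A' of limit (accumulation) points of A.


A' = {93, 94, 95, 96, 97}

For each x ∈ X, list the open sets U ∈ τ with x ∈ U, then check whether U ∩ (A ∖ {x}) ≠ ∅ for every such U.
  x = 93: opens ∋ x are {93, 97}, {93, 94, 95, 97}, {93, 94, 95, 96, 97}; each meets A ∖ {93}, so x IS a limit point.
  x = 94: opens ∋ x are {93, 94, 95, 97}, {93, 94, 95, 96, 97}; each meets A ∖ {94}, so x IS a limit point.
  x = 95: opens ∋ x are {93, 94, 95, 97}, {93, 94, 95, 96, 97}; each meets A ∖ {95}, so x IS a limit point.
  x = 96: opens ∋ x are {93, 94, 95, 96, 97}; each meets A ∖ {96}, so x IS a limit point.
  x = 97: opens ∋ x are {93, 97}, {93, 94, 95, 97}, {93, 94, 95, 96, 97}; each meets A ∖ {97}, so x IS a limit point.
Collecting: A' = {93, 94, 95, 96, 97}.


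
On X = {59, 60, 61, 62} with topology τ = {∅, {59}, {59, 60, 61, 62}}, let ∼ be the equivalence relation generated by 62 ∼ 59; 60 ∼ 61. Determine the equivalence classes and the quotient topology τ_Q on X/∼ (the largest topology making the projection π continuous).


X/∼ = {[59=62], [60=61]}; |τ_Q| = 2.

Equivalence classes: [59=62], [60=61].
Quotient map π: X → X/∼ sends 59 ↦ [59=62], 60 ↦ [60=61], 61 ↦ [60=61], 62 ↦ [59=62].
For each subset V ⊆ X/∼, compute π^{-1}(V) ⊆ X and check whether π^{-1}(V) ∈ τ. V is open in τ_Q iff π^{-1}(V) ∈ τ.
  V = {}: π^{-1}(V) = ∅ ∈ τ ✓.
  V = {[59=62]}: π^{-1}(V) = {59, 62} ∉ τ ✗.
  V = {[60=61]}: π^{-1}(V) = {60, 61} ∉ τ ✗.
  V = {[59=62], [60=61]}: π^{-1}(V) = {59, 60, 61, 62} ∈ τ ✓.
Open sets in the quotient: τ_Q = {{}, {[59=62], [60=61]}} (2 elements).


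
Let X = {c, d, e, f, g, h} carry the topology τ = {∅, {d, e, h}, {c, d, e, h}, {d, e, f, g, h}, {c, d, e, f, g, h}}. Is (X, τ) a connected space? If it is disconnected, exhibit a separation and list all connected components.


(X, τ) is connected.

Find clopen sets (U ∈ τ with X ∖ U ∈ τ):
  U = ∅, X ∖ U = {c, d, e, f, g, h} — both open, so U is clopen.
  U = {c, d, e, f, g, h}, X ∖ U = ∅ — both open, so U is clopen.
Only trivial clopens (∅ and X) exist, so (X, τ) is connected.
Compute connected components by grouping points that agree on all clopens:
  component: {c, d, e, f, g, h}


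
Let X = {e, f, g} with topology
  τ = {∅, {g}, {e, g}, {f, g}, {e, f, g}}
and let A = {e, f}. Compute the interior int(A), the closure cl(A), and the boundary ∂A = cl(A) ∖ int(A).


int(A) = ∅, cl(A) = {e, f}, ∂A = {e, f}.

Closed sets in (X, τ) are complements of opens:
  closed(X, τ) = {∅, {e}, {f}, {e, f}, {e, f, g}}.
int(A) = ⋃ {U ∈ τ : U ⊆ A}. Opens contained in A: ∅.
Taking the union of these: int(A) = ∅.
cl(A) = ⋂ {C closed : A ⊆ C}. Closed sets containing A: {e, f}, {e, f, g}.
Intersecting these: cl(A) = {e, f}.
∂A = cl(A) ∖ int(A) = {e, f} ∖ ∅ = {e, f}.


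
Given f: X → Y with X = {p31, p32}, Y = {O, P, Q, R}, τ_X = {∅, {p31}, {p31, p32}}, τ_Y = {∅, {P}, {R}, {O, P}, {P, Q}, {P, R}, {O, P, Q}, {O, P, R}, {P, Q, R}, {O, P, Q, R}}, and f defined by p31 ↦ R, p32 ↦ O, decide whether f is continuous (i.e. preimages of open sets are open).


f is NOT continuous.

Compute f^{-1}(U) for each U ∈ τ_Y:
  U = ∅: f^{-1}(U) = ∅ ∈ τ_X ✓.
  U = {P}: f^{-1}(U) = ∅ ∈ τ_X ✓.
  U = {R}: f^{-1}(U) = {p31} ∈ τ_X ✓.
  U = {O, P}: f^{-1}(U) = {p32} ∉ τ_X ✗.
  U = {P, Q}: f^{-1}(U) = ∅ ∈ τ_X ✓.
  U = {P, R}: f^{-1}(U) = {p31} ∈ τ_X ✓.
  U = {O, P, Q}: f^{-1}(U) = {p32} ∉ τ_X ✗.
  U = {O, P, R}: f^{-1}(U) = {p31, p32} ∈ τ_X ✓.
  U = {P, Q, R}: f^{-1}(U) = {p31} ∈ τ_X ✓.
  U = {O, P, Q, R}: f^{-1}(U) = {p31, p32} ∈ τ_X ✓.
Found U = {O, P} with f^{-1}(U) = {p32} not in τ_X. Therefore f is NOT continuous.


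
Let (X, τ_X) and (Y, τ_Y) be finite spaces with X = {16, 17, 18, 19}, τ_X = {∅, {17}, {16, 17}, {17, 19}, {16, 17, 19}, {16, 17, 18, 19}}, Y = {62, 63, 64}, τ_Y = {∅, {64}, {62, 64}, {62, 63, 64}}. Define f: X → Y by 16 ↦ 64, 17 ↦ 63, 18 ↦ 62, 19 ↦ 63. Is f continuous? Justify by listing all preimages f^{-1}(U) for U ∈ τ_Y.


f is NOT continuous.

Compute f^{-1}(U) for each U ∈ τ_Y:
  U = ∅: f^{-1}(U) = ∅ ∈ τ_X ✓.
  U = {64}: f^{-1}(U) = {16} ∉ τ_X ✗.
  U = {62, 64}: f^{-1}(U) = {16, 18} ∉ τ_X ✗.
  U = {62, 63, 64}: f^{-1}(U) = {16, 17, 18, 19} ∈ τ_X ✓.
Found U = {64} with f^{-1}(U) = {16} not in τ_X. Therefore f is NOT continuous.


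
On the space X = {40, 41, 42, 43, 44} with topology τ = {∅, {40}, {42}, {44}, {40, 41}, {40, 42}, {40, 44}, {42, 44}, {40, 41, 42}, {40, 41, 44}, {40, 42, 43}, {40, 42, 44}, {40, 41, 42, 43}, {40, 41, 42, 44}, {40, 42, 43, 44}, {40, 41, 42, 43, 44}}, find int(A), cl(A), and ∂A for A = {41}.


int(A) = ∅, cl(A) = {41}, ∂A = {41}.

Closed sets in (X, τ) are complements of opens:
  closed(X, τ) = {∅, {41}, {43}, {44}, {41, 43}, {41, 44}, {42, 43}, {43, 44}, {40, 41, 43}, {41, 42, 43}, {41, 43, 44}, {42, 43, 44}, {40, 41, 42, 43}, {40, 41, 43, 44}, {41, 42, 43, 44}, {40, 41, 42, 43, 44}}.
int(A) = ⋃ {U ∈ τ : U ⊆ A}. Opens contained in A: ∅.
Taking the union of these: int(A) = ∅.
cl(A) = ⋂ {C closed : A ⊆ C}. Closed sets containing A: {41}, {41, 43}, {41, 44}, {40, 41, 43}, {41, 42, 43}, {41, 43, 44}, {40, 41, 42, 43}, {40, 41, 43, 44}, {41, 42, 43, 44}, {40, 41, 42, 43, 44}.
Intersecting these: cl(A) = {41}.
∂A = cl(A) ∖ int(A) = {41} ∖ ∅ = {41}.


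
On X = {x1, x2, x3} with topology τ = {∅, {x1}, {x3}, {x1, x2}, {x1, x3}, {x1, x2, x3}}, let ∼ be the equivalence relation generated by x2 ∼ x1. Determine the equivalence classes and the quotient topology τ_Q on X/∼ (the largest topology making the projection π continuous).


X/∼ = {[x1=x2], [x3]}; |τ_Q| = 4.

Equivalence classes: [x1=x2], [x3].
Quotient map π: X → X/∼ sends x1 ↦ [x1=x2], x2 ↦ [x1=x2], x3 ↦ [x3].
For each subset V ⊆ X/∼, compute π^{-1}(V) ⊆ X and check whether π^{-1}(V) ∈ τ. V is open in τ_Q iff π^{-1}(V) ∈ τ.
  V = {}: π^{-1}(V) = ∅ ∈ τ ✓.
  V = {[x1=x2]}: π^{-1}(V) = {x1, x2} ∈ τ ✓.
  V = {[x3]}: π^{-1}(V) = {x3} ∈ τ ✓.
  V = {[x1=x2], [x3]}: π^{-1}(V) = {x1, x2, x3} ∈ τ ✓.
Open sets in the quotient: τ_Q = {{}, {[x1=x2]}, {[x3]}, {[x1=x2], [x3]}} (4 elements).


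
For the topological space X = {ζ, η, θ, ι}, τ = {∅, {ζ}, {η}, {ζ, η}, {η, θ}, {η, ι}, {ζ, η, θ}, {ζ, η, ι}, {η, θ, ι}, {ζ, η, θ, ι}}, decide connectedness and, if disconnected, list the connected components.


(X, τ) is disconnected; components = [{ζ}, {η, θ, ι}].

Find clopen sets (U ∈ τ with X ∖ U ∈ τ):
  U = ∅, X ∖ U = {ζ, η, θ, ι} — both open, so U is clopen.
  U = {ζ}, X ∖ U = {η, θ, ι} — both open, so U is clopen.
  U = {η, θ, ι}, X ∖ U = {ζ} — both open, so U is clopen.
  U = {ζ, η, θ, ι}, X ∖ U = ∅ — both open, so U is clopen.
Nontrivial clopen(s) exist: e.g. {ζ}. So (X, τ) is disconnected.
Compute connected components by grouping points that agree on all clopens:
  component: {ζ}
  component: {η, θ, ι}


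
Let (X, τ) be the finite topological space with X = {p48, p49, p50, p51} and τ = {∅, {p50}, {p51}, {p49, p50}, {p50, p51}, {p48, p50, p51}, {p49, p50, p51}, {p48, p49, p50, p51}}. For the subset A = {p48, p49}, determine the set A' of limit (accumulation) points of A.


A' = ∅

For each x ∈ X, list the open sets U ∈ τ with x ∈ U, then check whether U ∩ (A ∖ {x}) ≠ ∅ for every such U.
  x = p48: open {p48, p50, p51} ∋ x has {p48, p50, p51} ∩ (A ∖ {p48}) = ∅, so x is NOT a limit point.
  x = p49: open {p49, p50} ∋ x has {p49, p50} ∩ (A ∖ {p49}) = ∅, so x is NOT a limit point.
  x = p50: open {p50} ∋ x has {p50} ∩ (A ∖ {p50}) = ∅, so x is NOT a limit point.
  x = p51: open {p51} ∋ x has {p51} ∩ (A ∖ {p51}) = ∅, so x is NOT a limit point.
Collecting: A' = ∅.


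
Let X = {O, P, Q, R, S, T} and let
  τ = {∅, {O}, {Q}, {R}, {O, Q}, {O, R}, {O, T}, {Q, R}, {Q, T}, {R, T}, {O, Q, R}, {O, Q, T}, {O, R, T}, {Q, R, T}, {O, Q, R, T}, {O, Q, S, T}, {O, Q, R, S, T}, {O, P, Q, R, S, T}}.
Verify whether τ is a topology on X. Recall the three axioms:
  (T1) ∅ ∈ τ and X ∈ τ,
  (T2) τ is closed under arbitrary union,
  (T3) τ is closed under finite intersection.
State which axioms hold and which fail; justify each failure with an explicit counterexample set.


τ is NOT a topology on X.

Axiom (T1): ∅ ∈ τ? Yes; X ∈ τ? Yes.
Axiom (T2/T3): check pairwise unions and intersections of members of τ.
Counterexample for (T3): {O, T} ∩ {Q, T} = {T} ∉ τ. Therefore τ is NOT a topology.


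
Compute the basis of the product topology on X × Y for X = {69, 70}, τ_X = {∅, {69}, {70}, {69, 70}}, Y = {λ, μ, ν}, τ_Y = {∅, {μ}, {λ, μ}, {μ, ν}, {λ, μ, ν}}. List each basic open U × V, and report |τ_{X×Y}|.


Basis B = {∅ × ∅, {69} × {μ}, {70} × {μ}, {69} × {λ, μ}, {69} × {μ, ν}, {69, 70} × {μ}, {70} × {λ, μ}, {70} × {μ, ν}, {69} × {λ, μ, ν}, {70} × {λ, μ, ν}, {69, 70} × {λ, μ}, {69, 70} × {μ, ν}, {69, 70} × {λ, μ, ν}}; |τ_{X×Y}| = 25.

Enumerate products U × V with U ∈ τ_X, V ∈ τ_Y (deduplicated):
  ∅ × ∅ = {} (∅)
  {69} × {μ} = {(69,μ)}
  {70} × {μ} = {(70,μ)}
  {69} × {λ, μ} = {(69,λ), (69,μ)}
  {69} × {μ, ν} = {(69,μ), (69,ν)}
  {69, 70} × {μ} = {(69,μ), (70,μ)}
  {70} × {λ, μ} = {(70,λ), (70,μ)}
  {70} × {μ, ν} = {(70,μ), (70,ν)}
  {69} × {λ, μ, ν} = {(69,λ), (69,μ), (69,ν)}
  {70} × {λ, μ, ν} = {(70,λ), (70,μ), (70,ν)}
  {69, 70} × {λ, μ} = {(69,λ), (69,μ), (70,λ), (70,μ)}
  {69, 70} × {μ, ν} = {(69,μ), (69,ν), (70,μ), (70,ν)}
  {69, 70} × {λ, μ, ν} = {(69,λ), (69,μ), (69,ν), (70,λ), (70,μ), (70,ν)}
These 13 distinct sets form the basis B.
Close under arbitrary unions to get τ_{X×Y}; counting gives |τ_{X×Y}| = 25.
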